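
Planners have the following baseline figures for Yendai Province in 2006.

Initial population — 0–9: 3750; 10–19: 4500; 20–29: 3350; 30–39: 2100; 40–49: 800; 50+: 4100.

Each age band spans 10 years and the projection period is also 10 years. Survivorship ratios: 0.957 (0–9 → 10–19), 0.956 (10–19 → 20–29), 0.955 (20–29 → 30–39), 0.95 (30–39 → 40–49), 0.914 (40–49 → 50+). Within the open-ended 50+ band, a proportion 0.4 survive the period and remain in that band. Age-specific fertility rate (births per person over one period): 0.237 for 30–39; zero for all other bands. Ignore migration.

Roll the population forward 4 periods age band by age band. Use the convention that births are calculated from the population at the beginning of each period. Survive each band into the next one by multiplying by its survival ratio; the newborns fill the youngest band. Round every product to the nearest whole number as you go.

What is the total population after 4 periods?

11071

(Groups numbered youngest = 1 to oldest = 6.)
Period 1.
Births: 2100 × 0.237 = 498
Group 2: 3750 × 0.957 = 3589
Group 3: 4500 × 0.956 = 4302
Group 4: 3350 × 0.955 = 3199
Group 5: 2100 × 0.95 = 1995
Group 6: 800 × 0.914 + 4100 × 0.4 = 731 + 1640 = 2371
Population now: 0–9=498, 10–19=3589, 20–29=4302, 30–39=3199, 40–49=1995, 50+=2371
Period 2.
Births: 3199 × 0.237 = 758
Group 2: 498 × 0.957 = 477
Group 3: 3589 × 0.956 = 3431
Group 4: 4302 × 0.955 = 4108
Group 5: 3199 × 0.95 = 3039
Group 6: 1995 × 0.914 + 2371 × 0.4 = 1823 + 948 = 2771
Population now: 0–9=758, 10–19=477, 20–29=3431, 30–39=4108, 40–49=3039, 50+=2771
Period 3.
Births: 4108 × 0.237 = 974
Group 2: 758 × 0.957 = 725
Group 3: 477 × 0.956 = 456
Group 4: 3431 × 0.955 = 3277
Group 5: 4108 × 0.95 = 3903
Group 6: 3039 × 0.914 + 2771 × 0.4 = 2778 + 1108 = 3886
Population now: 0–9=974, 10–19=725, 20–29=456, 30–39=3277, 40–49=3903, 50+=3886
Period 4.
Births: 3277 × 0.237 = 777
Group 2: 974 × 0.957 = 932
Group 3: 725 × 0.956 = 693
Group 4: 456 × 0.955 = 435
Group 5: 3277 × 0.95 = 3113
Group 6: 3903 × 0.914 + 3886 × 0.4 = 3567 + 1554 = 5121
Population now: 0–9=777, 10–19=932, 20–29=693, 30–39=435, 40–49=3113, 50+=5121
Total after period 4: 777 + 932 + 693 + 435 + 3113 + 5121 = 11071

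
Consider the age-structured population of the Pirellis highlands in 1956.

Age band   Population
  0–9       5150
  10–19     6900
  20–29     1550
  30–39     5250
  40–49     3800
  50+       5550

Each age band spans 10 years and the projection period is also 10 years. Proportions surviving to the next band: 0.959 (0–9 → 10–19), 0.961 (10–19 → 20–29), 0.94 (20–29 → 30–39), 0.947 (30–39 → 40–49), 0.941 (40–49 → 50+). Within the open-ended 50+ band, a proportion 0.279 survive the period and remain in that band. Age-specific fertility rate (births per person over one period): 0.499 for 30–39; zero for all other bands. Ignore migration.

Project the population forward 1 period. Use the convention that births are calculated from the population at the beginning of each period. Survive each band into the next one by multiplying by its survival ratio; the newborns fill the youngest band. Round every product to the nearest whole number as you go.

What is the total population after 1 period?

25743

Let group 1 be 0–9 through group 6 = 50+.
Period 1.
Births: 5250 × 0.499 = 2620
Group 2: 5150 × 0.959 = 4939
Group 3: 6900 × 0.961 = 6631
Group 4: 1550 × 0.94 = 1457
Group 5: 5250 × 0.947 = 4972
Group 6: 3800 × 0.941 + 5550 × 0.279 = 3576 + 1548 = 5124
→ [2620, 4939, 6631, 1457, 4972, 5124]
Total after period 1: 2620 + 4939 + 6631 + 1457 + 4972 + 5124 = 25743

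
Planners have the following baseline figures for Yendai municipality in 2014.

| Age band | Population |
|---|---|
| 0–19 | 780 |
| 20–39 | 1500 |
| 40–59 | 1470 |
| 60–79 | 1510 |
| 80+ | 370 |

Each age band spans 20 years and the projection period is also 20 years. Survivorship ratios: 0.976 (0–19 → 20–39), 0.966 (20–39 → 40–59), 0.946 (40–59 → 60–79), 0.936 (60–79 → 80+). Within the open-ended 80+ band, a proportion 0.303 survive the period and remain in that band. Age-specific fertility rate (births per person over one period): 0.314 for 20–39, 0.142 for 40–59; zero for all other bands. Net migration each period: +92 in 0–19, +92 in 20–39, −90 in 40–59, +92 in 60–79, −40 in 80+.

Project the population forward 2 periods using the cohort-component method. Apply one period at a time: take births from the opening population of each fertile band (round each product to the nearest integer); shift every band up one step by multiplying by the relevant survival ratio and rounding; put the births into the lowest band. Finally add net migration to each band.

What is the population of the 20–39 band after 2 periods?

845

(Bands numbered youngest = 1 to oldest = 5.)
[period 1]
Births: 1500 × 0.314 = 471  |  1470 × 0.142 = 209 → total 680
Band 2: 780 × 0.976 = 761
Band 3: 1500 × 0.966 = 1449
Band 4: 1470 × 0.946 = 1391
Band 5: 1510 × 0.936 + 370 × 0.303 = 1413 + 112 = 1525
Net migration: Band 1 + 92 → 772; Band 2 + 92 → 853; Band 3 − 90 → 1359; Band 4 + 92 → 1483; Band 5 − 40 → 1485
Population now: 0–19=772, 20–39=853, 40–59=1359, 60–79=1483, 80+=1485
[period 2]
Births: 853 × 0.314 = 268  |  1359 × 0.142 = 193 → total 461
Band 2: 772 × 0.976 = 753
Band 3: 853 × 0.966 = 824
Band 4: 1359 × 0.946 = 1286
Band 5: 1483 × 0.936 + 1485 × 0.303 = 1388 + 450 = 1838
Net migration: Band 1 + 92 → 553; Band 2 + 92 → 845; Band 3 − 90 → 734; Band 4 + 92 → 1378; Band 5 − 40 → 1798
Population now: 0–19=553, 20–39=845, 40–59=734, 60–79=1378, 80+=1798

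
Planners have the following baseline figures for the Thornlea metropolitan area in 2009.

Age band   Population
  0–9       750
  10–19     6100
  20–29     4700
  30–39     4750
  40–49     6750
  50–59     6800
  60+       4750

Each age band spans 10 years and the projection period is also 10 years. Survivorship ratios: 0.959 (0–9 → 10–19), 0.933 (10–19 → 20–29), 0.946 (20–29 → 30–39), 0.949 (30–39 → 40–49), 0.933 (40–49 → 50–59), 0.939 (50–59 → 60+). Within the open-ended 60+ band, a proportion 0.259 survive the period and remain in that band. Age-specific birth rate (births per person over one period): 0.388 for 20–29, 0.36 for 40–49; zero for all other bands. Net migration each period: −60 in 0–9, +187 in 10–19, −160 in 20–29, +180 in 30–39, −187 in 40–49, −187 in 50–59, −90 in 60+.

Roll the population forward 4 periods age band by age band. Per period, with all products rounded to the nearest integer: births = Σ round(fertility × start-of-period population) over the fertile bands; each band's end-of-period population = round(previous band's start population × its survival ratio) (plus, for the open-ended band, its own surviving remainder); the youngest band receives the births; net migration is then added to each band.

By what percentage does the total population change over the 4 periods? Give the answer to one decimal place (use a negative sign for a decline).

-36.7

Call the groups 1 to 7, youngest first.
Period 1:
Births: 4700 * 0.388 = 1824  |  6750 * 0.36 = 2430 — total 4254
Group 2: 750 * 0.959 = 719
Group 3: 6100 * 0.933 = 5691
Group 4: 4700 * 0.946 = 4446
Group 5: 4750 * 0.949 = 4508
Group 6: 6750 * 0.933 = 6298
Group 7: 6800 * 0.939 + 4750 * 0.259 = 6385 + 1230 = 7615
Net migration: Group 1 − 60 → 4194; Group 2 + 187 → 906; Group 3 − 160 → 5531; Group 4 + 180 → 4626; Group 5 − 187 → 4321; Group 6 − 187 → 6111; Group 7 − 90 → 7525
Population now: 0–9=4194, 10–19=906, 20–29=5531, 30–39=4626, 40–49=4321, 50–59=6111, 60+=7525
Period 2:
Births: 5531 * 0.388 = 2146  |  4321 * 0.36 = 1556 — total 3702
Group 2: 4194 * 0.959 = 4022
Group 3: 906 * 0.933 = 845
Group 4: 5531 * 0.946 = 5232
Group 5: 4626 * 0.949 = 4390
Group 6: 4321 * 0.933 = 4031
Group 7: 6111 * 0.939 + 7525 * 0.259 = 5738 + 1949 = 7687
Net migration: Group 1 − 60 → 3642; Group 2 + 187 → 4209; Group 3 − 160 → 685; Group 4 + 180 → 5412; Group 5 − 187 → 4203; Group 6 − 187 → 3844; Group 7 − 90 → 7597
Population now: 0–9=3642, 10–19=4209, 20–29=685, 30–39=5412, 40–49=4203, 50–59=3844, 60+=7597
Period 3:
Births: 685 * 0.388 = 266  |  4203 * 0.36 = 1513 — total 1779
Group 2: 3642 * 0.959 = 3493
Group 3: 4209 * 0.933 = 3927
Group 4: 685 * 0.946 = 648
Group 5: 5412 * 0.949 = 5136
Group 6: 4203 * 0.933 = 3921
Group 7: 3844 * 0.939 + 7597 * 0.259 = 3610 + 1968 = 5578
Net migration: Group 1 − 60 → 1719; Group 2 + 187 → 3680; Group 3 − 160 → 3767; Group 4 + 180 → 828; Group 5 − 187 → 4949; Group 6 − 187 → 3734; Group 7 − 90 → 5488
Population now: 0–9=1719, 10–19=3680, 20–29=3767, 30–39=828, 40–49=4949, 50–59=3734, 60+=5488
Period 4:
Births: 3767 * 0.388 = 1462  |  4949 * 0.36 = 1782 — total 3244
Group 2: 1719 * 0.959 = 1649
Group 3: 3680 * 0.933 = 3433
Group 4: 3767 * 0.946 = 3564
Group 5: 828 * 0.949 = 786
Group 6: 4949 * 0.933 = 4617
Group 7: 3734 * 0.939 + 5488 * 0.259 = 3506 + 1421 = 4927
Net migration: Group 1 − 60 → 3184; Group 2 + 187 → 1836; Group 3 − 160 → 3273; Group 4 + 180 → 3744; Group 5 − 187 → 599; Group 6 − 187 → 4430; Group 7 − 90 → 4837
Population now: 0–9=3184, 10–19=1836, 20–29=3273, 30–39=3744, 40–49=599, 50–59=4430, 60+=4837
Total: 34600 → 21903; change = -12697; percentage change = -36.7%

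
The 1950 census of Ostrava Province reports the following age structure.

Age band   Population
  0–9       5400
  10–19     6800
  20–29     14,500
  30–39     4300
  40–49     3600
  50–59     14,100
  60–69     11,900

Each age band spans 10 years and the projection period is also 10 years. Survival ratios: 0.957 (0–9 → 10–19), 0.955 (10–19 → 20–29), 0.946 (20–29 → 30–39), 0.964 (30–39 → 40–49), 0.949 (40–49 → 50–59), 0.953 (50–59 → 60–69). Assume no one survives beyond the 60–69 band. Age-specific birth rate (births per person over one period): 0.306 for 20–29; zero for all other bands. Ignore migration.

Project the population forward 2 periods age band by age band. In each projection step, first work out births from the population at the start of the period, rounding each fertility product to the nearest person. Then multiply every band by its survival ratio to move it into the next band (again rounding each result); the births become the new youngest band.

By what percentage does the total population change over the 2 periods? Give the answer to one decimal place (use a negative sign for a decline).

Call the groups 1 to 7, youngest first.
— Period 1 —
Births: 14500 * 0.306 = 4437
Group 2: 5400 * 0.957 = 5168
Group 3: 6800 * 0.955 = 6494
Group 4: 14500 * 0.946 = 13717
Group 5: 4300 * 0.964 = 4145
Group 6: 3600 * 0.949 = 3416
Group 7: 14100 * 0.953 = 13437
Giving 4437 / 5168 / 6494 / 13717 / 4145 / 3416 / 13437.
— Period 2 —
Births: 6494 * 0.306 = 1987
Group 2: 4437 * 0.957 = 4246
Group 3: 5168 * 0.955 = 4935
Group 4: 6494 * 0.946 = 6143
Group 5: 13717 * 0.964 = 13223
Group 6: 4145 * 0.949 = 3934
Group 7: 3416 * 0.953 = 3255
Giving 1987 / 4246 / 4935 / 6143 / 13223 / 3934 / 3255.
Total: 60600 → 37723; change = -22877; percentage change = -37.8%

-37.8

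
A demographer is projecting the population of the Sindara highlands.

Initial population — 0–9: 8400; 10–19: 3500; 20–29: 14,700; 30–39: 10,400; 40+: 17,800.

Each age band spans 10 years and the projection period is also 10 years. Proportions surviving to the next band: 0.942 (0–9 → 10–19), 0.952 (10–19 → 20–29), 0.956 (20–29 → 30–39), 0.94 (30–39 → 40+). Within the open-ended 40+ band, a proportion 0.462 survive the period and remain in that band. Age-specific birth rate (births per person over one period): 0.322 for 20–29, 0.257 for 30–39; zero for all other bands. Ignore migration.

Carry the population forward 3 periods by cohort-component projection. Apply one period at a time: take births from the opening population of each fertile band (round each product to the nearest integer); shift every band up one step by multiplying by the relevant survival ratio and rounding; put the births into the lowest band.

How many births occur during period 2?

4685

Let group 1 be 0–9 through group 5 = 40+.
[period 1]
Births: 14700 * 0.322 = 4733 ; 10400 * 0.257 = 2673 → 7406
Group 2: 8400 * 0.942 = 7913
Group 3: 3500 * 0.952 = 3332
Group 4: 14700 * 0.956 = 14053
Group 5: 10400 * 0.94 + 17800 * 0.462 = 9776 + 8224 = 18000
→ [7406, 7913, 3332, 14053, 18000]
[period 2]
Births: 3332 * 0.322 = 1073 ; 14053 * 0.257 = 3612 → 4685
Group 2: 7406 * 0.942 = 6976
Group 3: 7913 * 0.952 = 7533
Group 4: 3332 * 0.956 = 3185
Group 5: 14053 * 0.94 + 18000 * 0.462 = 13210 + 8316 = 21526
→ [4685, 6976, 7533, 3185, 21526]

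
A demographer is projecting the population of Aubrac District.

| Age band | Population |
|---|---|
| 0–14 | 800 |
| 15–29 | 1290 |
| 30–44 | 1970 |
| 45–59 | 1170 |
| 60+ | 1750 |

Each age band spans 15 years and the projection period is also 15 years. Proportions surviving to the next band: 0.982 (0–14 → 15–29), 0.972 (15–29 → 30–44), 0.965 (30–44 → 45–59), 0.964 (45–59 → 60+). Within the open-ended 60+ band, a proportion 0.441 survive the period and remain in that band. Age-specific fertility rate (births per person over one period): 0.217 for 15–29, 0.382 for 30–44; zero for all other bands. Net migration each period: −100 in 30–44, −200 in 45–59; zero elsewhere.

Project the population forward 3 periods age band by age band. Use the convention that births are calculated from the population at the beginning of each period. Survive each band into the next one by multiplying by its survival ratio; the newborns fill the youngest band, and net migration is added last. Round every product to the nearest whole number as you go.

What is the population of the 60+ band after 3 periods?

1974

(Groups numbered youngest = 1 to oldest = 5.)
Period 1:
Births: 1290 * 0.217 = 280, 1970 * 0.382 = 753 → total 1033
Group 2: 800 * 0.982 = 786
Group 3: 1290 * 0.972 = 1254
Group 4: 1970 * 0.965 = 1901
Group 5: 1170 * 0.964 + 1750 * 0.441 = 1128 + 772 = 1900
Net migration: Group 3 − 100 → 1154; Group 4 − 200 → 1701
Population now: 0–14=1033, 15–29=786, 30–44=1154, 45–59=1701, 60+=1900
Period 2:
Births: 786 * 0.217 = 171, 1154 * 0.382 = 441 → total 612
Group 2: 1033 * 0.982 = 1014
Group 3: 786 * 0.972 = 764
Group 4: 1154 * 0.965 = 1114
Group 5: 1701 * 0.964 + 1900 * 0.441 = 1640 + 838 = 2478
Net migration: Group 3 − 100 → 664; Group 4 − 200 → 914
Population now: 0–14=612, 15–29=1014, 30–44=664, 45–59=914, 60+=2478
Period 3:
Births: 1014 * 0.217 = 220, 664 * 0.382 = 254 → total 474
Group 2: 612 * 0.982 = 601
Group 3: 1014 * 0.972 = 986
Group 4: 664 * 0.965 = 641
Group 5: 914 * 0.964 + 2478 * 0.441 = 881 + 1093 = 1974
Net migration: Group 3 − 100 → 886; Group 4 − 200 → 441
Population now: 0–14=474, 15–29=601, 30–44=886, 45–59=441, 60+=1974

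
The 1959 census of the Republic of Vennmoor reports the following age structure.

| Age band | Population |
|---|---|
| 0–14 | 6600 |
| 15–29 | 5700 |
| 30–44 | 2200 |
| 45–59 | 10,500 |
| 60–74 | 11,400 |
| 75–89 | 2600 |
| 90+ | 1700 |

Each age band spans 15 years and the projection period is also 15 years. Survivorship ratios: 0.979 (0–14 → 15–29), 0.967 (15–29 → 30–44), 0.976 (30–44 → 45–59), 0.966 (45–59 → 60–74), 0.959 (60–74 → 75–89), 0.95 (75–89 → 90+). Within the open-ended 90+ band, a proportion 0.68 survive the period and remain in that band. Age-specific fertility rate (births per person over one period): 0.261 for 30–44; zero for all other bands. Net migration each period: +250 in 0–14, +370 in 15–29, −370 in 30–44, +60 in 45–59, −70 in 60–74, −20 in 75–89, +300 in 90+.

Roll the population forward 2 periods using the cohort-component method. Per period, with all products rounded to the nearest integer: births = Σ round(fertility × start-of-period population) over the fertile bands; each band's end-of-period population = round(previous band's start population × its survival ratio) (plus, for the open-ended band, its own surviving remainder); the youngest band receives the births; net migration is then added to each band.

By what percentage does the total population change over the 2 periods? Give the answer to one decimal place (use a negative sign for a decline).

— Period 1 —
Births: 2200 × 0.261 = 574
15–29: 6600 × 0.979 = 6461
30–44: 5700 × 0.967 = 5512
45–59: 2200 × 0.976 = 2147
60–74: 10500 × 0.966 = 10143
75–89: 11400 × 0.959 = 10933
90+: 2600 × 0.95 + 1700 × 0.68 = 2470 + 1156 = 3626
Net migration: 0–14 + 250 → 824; 15–29 + 370 → 6831; 30–44 − 370 → 5142; 45–59 + 60 → 2207; 60–74 − 70 → 10073; 75–89 − 20 → 10913; 90+ + 300 → 3926
End of period: [824, 6831, 5142, 2207, 10073, 10913, 3926]
— Period 2 —
Births: 5142 × 0.261 = 1342
15–29: 824 × 0.979 = 807
30–44: 6831 × 0.967 = 6606
45–59: 5142 × 0.976 = 5019
60–74: 2207 × 0.966 = 2132
75–89: 10073 × 0.959 = 9660
90+: 10913 × 0.95 + 3926 × 0.68 = 10367 + 2670 = 13037
Net migration: 0–14 + 250 → 1592; 15–29 + 370 → 1177; 30–44 − 370 → 6236; 45–59 + 60 → 5079; 60–74 − 70 → 2062; 75–89 − 20 → 9640; 90+ + 300 → 13337
End of period: [1592, 1177, 6236, 5079, 2062, 9640, 13337]
Total: 40700 → 39123; change = -1577; percentage change = -3.9%

-3.9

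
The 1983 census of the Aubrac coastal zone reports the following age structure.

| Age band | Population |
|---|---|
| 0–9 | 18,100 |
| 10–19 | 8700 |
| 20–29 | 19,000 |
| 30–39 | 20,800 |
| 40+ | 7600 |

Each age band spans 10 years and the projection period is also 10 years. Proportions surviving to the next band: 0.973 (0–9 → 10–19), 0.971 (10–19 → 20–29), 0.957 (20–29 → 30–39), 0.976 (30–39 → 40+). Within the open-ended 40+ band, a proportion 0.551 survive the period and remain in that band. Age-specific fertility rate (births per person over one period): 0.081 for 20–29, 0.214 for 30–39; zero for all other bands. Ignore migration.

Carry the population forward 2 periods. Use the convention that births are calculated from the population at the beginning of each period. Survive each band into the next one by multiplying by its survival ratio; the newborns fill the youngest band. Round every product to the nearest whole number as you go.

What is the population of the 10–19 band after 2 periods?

5828

Let group 1 be 0–9 through group 5 = 40+.
[period 1]
Births: 19000 × 0.081 = 1539 ; 20800 × 0.214 = 4451 → 5990
Group 2: 18100 × 0.973 = 17611
Group 3: 8700 × 0.971 = 8448
Group 4: 19000 × 0.957 = 18183
Group 5: 20800 × 0.976 + 7600 × 0.551 = 20301 + 4188 = 24489
Giving 5990 / 17611 / 8448 / 18183 / 24489.
[period 2]
Births: 8448 × 0.081 = 684 ; 18183 × 0.214 = 3891 → 4575
Group 2: 5990 × 0.973 = 5828
Group 3: 17611 × 0.971 = 17100
Group 4: 8448 × 0.957 = 8085
Group 5: 18183 × 0.976 + 24489 × 0.551 = 17747 + 13493 = 31240
Giving 4575 / 5828 / 17100 / 8085 / 31240.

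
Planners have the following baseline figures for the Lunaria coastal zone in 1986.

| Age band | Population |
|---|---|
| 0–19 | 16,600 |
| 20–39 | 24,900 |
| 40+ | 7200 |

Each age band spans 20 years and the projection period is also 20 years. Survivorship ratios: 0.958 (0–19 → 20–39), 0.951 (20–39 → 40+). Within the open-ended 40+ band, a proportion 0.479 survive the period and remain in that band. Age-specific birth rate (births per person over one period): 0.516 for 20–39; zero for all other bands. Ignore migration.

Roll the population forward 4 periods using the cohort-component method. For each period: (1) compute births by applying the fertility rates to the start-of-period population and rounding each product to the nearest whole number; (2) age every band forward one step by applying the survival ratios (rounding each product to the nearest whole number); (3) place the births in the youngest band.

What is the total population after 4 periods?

Period 1.
Births: 24900 × 0.516 = 12848
20–39: 16600 × 0.958 = 15903
40+: 24900 × 0.951 + 7200 × 0.479 = 23680 + 3449 = 27129
Giving 12848 / 15903 / 27129.
Period 2.
Births: 15903 × 0.516 = 8206
20–39: 12848 × 0.958 = 12308
40+: 15903 × 0.951 + 27129 × 0.479 = 15124 + 12995 = 28119
Giving 8206 / 12308 / 28119.
Period 3.
Births: 12308 × 0.516 = 6351
20–39: 8206 × 0.958 = 7861
40+: 12308 × 0.951 + 28119 × 0.479 = 11705 + 13469 = 25174
Giving 6351 / 7861 / 25174.
Period 4.
Births: 7861 × 0.516 = 4056
20–39: 6351 × 0.958 = 6084
40+: 7861 × 0.951 + 25174 × 0.479 = 7476 + 12058 = 19534
Giving 4056 / 6084 / 19534.
Total after period 4: 4056 + 6084 + 19534 = 29674

29674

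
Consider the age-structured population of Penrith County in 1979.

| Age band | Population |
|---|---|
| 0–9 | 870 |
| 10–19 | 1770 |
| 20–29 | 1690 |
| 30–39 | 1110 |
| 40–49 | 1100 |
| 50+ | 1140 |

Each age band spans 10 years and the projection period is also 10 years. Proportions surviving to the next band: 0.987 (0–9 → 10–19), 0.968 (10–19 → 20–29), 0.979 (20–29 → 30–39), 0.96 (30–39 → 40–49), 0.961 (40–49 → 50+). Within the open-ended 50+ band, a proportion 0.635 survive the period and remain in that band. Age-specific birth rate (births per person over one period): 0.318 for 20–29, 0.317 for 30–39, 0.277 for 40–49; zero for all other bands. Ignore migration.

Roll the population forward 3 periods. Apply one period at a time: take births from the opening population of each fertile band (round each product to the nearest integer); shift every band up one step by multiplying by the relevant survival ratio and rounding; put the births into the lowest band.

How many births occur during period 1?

1194

Numbering the groups 1..6 from youngest to oldest:
Period 1.
Births: 1690 × 0.318 = 537  |  1110 × 0.317 = 352  |  1100 × 0.277 = 305 ⇒ total 1194
Group 2: 870 × 0.987 = 859
Group 3: 1770 × 0.968 = 1713
Group 4: 1690 × 0.979 = 1655
Group 5: 1110 × 0.96 = 1066
Group 6: 1100 × 0.961 + 1140 × 0.635 = 1057 + 724 = 1781
Giving 1194 / 859 / 1713 / 1655 / 1066 / 1781.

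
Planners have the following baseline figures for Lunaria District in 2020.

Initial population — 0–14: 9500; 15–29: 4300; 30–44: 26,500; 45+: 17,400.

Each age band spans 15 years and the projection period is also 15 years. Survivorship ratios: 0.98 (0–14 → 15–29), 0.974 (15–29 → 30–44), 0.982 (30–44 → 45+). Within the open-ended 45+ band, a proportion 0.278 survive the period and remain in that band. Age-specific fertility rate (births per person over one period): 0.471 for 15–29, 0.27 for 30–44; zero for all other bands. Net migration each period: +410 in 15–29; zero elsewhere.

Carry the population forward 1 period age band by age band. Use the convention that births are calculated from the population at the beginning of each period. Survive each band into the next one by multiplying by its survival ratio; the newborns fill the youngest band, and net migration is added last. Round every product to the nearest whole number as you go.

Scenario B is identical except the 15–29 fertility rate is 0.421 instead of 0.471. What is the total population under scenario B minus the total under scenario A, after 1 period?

-215

After projecting period 1:
Births: 4300 × 0.471 = 2025 ; 26500 × 0.27 = 7155 → total 9180
15–29: 9500 × 0.98 = 9310
30–44: 4300 × 0.974 = 4188
45+: 26500 × 0.982 + 17400 × 0.278 = 26023 + 4837 = 30860
Net migration: 15–29 + 410 → 9720
End of period: [9180, 9720, 4188, 30860]
Scenario A total after 1 period: 53948
Scenario B projection —
After projecting period 1:
Births: 4300 × 0.421 = 1810 ; 26500 × 0.27 = 7155 → total 8965
15–29: 9500 × 0.98 = 9310
30–44: 4300 × 0.974 = 4188
45+: 26500 × 0.982 + 17400 × 0.278 = 26023 + 4837 = 30860
Net migration: 15–29 + 410 → 9720
End of period: [8965, 9720, 4188, 30860]
Scenario B total after 1 period: 53733
Difference B − A = 53733 − 53948 = -215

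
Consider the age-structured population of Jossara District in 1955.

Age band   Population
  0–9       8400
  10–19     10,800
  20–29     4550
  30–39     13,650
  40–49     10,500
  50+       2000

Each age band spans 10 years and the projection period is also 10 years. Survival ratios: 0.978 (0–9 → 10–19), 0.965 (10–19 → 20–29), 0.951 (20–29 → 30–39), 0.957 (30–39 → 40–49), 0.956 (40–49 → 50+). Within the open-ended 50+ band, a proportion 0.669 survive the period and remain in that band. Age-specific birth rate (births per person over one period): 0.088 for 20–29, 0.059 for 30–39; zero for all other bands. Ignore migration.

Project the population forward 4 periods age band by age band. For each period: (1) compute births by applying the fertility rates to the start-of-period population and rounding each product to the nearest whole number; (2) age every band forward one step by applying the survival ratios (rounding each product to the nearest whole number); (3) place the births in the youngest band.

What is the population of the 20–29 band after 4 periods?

1106

(Bands numbered youngest = 1 to oldest = 6.)
After projecting period 1:
Births: 4550 × 0.088 = 400, 13650 × 0.059 = 805 ⇒ total 1205
Band 2: 8400 × 0.978 = 8215
Band 3: 10800 × 0.965 = 10422
Band 4: 4550 × 0.951 = 4327
Band 5: 13650 × 0.957 = 13063
Band 6: 10500 × 0.956 + 2000 × 0.669 = 10038 + 1338 = 11376
End of period: [1205, 8215, 10422, 4327, 13063, 11376]
After projecting period 2:
Births: 10422 × 0.088 = 917, 4327 × 0.059 = 255 ⇒ total 1172
Band 2: 1205 × 0.978 = 1178
Band 3: 8215 × 0.965 = 7927
Band 4: 10422 × 0.951 = 9911
Band 5: 4327 × 0.957 = 4141
Band 6: 13063 × 0.956 + 11376 × 0.669 = 12488 + 7611 = 20099
End of period: [1172, 1178, 7927, 9911, 4141, 20099]
After projecting period 3:
Births: 7927 × 0.088 = 698, 9911 × 0.059 = 585 ⇒ total 1283
Band 2: 1172 × 0.978 = 1146
Band 3: 1178 × 0.965 = 1137
Band 4: 7927 × 0.951 = 7539
Band 5: 9911 × 0.957 = 9485
Band 6: 4141 × 0.956 + 20099 × 0.669 = 3959 + 13446 = 17405
End of period: [1283, 1146, 1137, 7539, 9485, 17405]
After projecting period 4:
Births: 1137 × 0.088 = 100, 7539 × 0.059 = 445 ⇒ total 545
Band 2: 1283 × 0.978 = 1255
Band 3: 1146 × 0.965 = 1106
Band 4: 1137 × 0.951 = 1081
Band 5: 7539 × 0.957 = 7215
Band 6: 9485 × 0.956 + 17405 × 0.669 = 9068 + 11644 = 20712
End of period: [545, 1255, 1106, 1081, 7215, 20712]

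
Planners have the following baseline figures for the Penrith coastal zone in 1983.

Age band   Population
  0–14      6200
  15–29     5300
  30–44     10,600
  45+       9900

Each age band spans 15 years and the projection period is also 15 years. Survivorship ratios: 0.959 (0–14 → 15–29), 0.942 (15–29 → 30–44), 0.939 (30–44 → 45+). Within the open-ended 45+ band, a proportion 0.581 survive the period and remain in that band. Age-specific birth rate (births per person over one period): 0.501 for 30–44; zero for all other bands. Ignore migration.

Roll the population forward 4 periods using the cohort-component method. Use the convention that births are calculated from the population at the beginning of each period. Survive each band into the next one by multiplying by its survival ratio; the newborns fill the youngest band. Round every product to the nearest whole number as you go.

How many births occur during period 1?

Period 1:
Births: 10600 × 0.501 = 5311
15–29: 6200 × 0.959 = 5946
30–44: 5300 × 0.942 = 4993
45+: 10600 × 0.939 + 9900 × 0.581 = 9953 + 5752 = 15705
→ [5311, 5946, 4993, 15705]

5311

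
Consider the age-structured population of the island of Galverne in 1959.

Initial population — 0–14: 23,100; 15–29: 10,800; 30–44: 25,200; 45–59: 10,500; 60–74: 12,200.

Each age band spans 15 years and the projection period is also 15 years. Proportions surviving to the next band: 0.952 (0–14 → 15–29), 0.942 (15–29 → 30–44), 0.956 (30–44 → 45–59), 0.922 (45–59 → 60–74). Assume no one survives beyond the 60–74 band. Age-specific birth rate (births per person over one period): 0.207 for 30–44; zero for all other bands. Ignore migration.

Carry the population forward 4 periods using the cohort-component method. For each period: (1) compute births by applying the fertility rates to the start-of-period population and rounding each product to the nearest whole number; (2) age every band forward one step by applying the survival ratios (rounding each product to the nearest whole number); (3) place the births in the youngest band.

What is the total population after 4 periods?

29670

Period 1.
Births: 25200 * 0.207 = 5216
15–29: 23100 * 0.952 = 21991
30–44: 10800 * 0.942 = 10174
45–59: 25200 * 0.956 = 24091
60–74: 10500 * 0.922 = 9681
End of period: [5216, 21991, 10174, 24091, 9681]
Period 2.
Births: 10174 * 0.207 = 2106
15–29: 5216 * 0.952 = 4966
30–44: 21991 * 0.942 = 20716
45–59: 10174 * 0.956 = 9726
60–74: 24091 * 0.922 = 22212
End of period: [2106, 4966, 20716, 9726, 22212]
Period 3.
Births: 20716 * 0.207 = 4288
15–29: 2106 * 0.952 = 2005
30–44: 4966 * 0.942 = 4678
45–59: 20716 * 0.956 = 19804
60–74: 9726 * 0.922 = 8967
End of period: [4288, 2005, 4678, 19804, 8967]
Period 4.
Births: 4678 * 0.207 = 968
15–29: 4288 * 0.952 = 4082
30–44: 2005 * 0.942 = 1889
45–59: 4678 * 0.956 = 4472
60–74: 19804 * 0.922 = 18259
End of period: [968, 4082, 1889, 4472, 18259]
Total after period 4: 968 + 4082 + 1889 + 4472 + 18259 = 29670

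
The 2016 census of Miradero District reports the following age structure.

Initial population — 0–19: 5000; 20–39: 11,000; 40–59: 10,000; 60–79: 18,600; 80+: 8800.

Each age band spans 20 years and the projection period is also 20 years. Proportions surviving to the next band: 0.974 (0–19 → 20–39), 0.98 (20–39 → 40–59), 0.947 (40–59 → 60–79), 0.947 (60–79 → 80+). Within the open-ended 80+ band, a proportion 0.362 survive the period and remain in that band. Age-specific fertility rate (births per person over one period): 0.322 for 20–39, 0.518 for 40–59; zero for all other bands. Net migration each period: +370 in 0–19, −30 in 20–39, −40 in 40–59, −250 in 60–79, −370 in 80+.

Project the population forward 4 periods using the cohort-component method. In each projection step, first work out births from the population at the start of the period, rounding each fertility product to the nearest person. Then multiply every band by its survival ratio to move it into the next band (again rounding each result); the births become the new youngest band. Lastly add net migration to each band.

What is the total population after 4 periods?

36567

Call the groups 1 to 5, youngest first.
After projecting period 1:
Births: 11000 * 0.322 = 3542, 10000 * 0.518 = 5180 ⇒ total 8722
Group 2: 5000 * 0.974 = 4870
Group 3: 11000 * 0.98 = 10780
Group 4: 10000 * 0.947 = 9470
Group 5: 18600 * 0.947 + 8800 * 0.362 = 17614 + 3186 = 20800
Net migration: Group 1 + 370 → 9092; Group 2 − 30 → 4840; Group 3 − 40 → 10740; Group 4 − 250 → 9220; Group 5 − 370 → 20430
Population now: 0–19=9092, 20–39=4840, 40–59=10740, 60–79=9220, 80+=20430
After projecting period 2:
Births: 4840 * 0.322 = 1558, 10740 * 0.518 = 5563 ⇒ total 7121
Group 2: 9092 * 0.974 = 8856
Group 3: 4840 * 0.98 = 4743
Group 4: 10740 * 0.947 = 10171
Group 5: 9220 * 0.947 + 20430 * 0.362 = 8731 + 7396 = 16127
Net migration: Group 1 + 370 → 7491; Group 2 − 30 → 8826; Group 3 − 40 → 4703; Group 4 − 250 → 9921; Group 5 − 370 → 15757
Population now: 0–19=7491, 20–39=8826, 40–59=4703, 60–79=9921, 80+=15757
After projecting period 3:
Births: 8826 * 0.322 = 2842, 4703 * 0.518 = 2436 ⇒ total 5278
Group 2: 7491 * 0.974 = 7296
Group 3: 8826 * 0.98 = 8649
Group 4: 4703 * 0.947 = 4454
Group 5: 9921 * 0.947 + 15757 * 0.362 = 9395 + 5704 = 15099
Net migration: Group 1 + 370 → 5648; Group 2 − 30 → 7266; Group 3 − 40 → 8609; Group 4 − 250 → 4204; Group 5 − 370 → 14729
Population now: 0–19=5648, 20–39=7266, 40–59=8609, 60–79=4204, 80+=14729
After projecting period 4:
Births: 7266 * 0.322 = 2340, 8609 * 0.518 = 4459 ⇒ total 6799
Group 2: 5648 * 0.974 = 5501
Group 3: 7266 * 0.98 = 7121
Group 4: 8609 * 0.947 = 8153
Group 5: 4204 * 0.947 + 14729 * 0.362 = 3981 + 5332 = 9313
Net migration: Group 1 + 370 → 7169; Group 2 − 30 → 5471; Group 3 − 40 → 7081; Group 4 − 250 → 7903; Group 5 − 370 → 8943
Population now: 0–19=7169, 20–39=5471, 40–59=7081, 60–79=7903, 80+=8943
Total after period 4: 7169 + 5471 + 7081 + 7903 + 8943 = 36567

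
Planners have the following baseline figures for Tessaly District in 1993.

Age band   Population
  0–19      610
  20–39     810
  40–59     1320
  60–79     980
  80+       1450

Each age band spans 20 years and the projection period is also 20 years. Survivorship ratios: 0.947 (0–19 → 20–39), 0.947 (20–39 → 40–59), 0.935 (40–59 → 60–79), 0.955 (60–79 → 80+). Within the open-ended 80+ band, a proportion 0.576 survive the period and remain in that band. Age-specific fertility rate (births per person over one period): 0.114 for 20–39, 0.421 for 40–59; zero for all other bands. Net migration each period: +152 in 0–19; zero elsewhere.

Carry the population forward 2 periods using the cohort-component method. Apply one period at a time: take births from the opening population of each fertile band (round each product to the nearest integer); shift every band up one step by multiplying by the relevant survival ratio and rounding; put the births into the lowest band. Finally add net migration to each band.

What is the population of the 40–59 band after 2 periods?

547

(Bands numbered youngest = 1 to oldest = 5.)
Period 1.
Births: 810 × 0.114 = 92 ; 1320 × 0.421 = 556 → total 648
Band 2: 610 × 0.947 = 578
Band 3: 810 × 0.947 = 767
Band 4: 1320 × 0.935 = 1234
Band 5: 980 × 0.955 + 1450 × 0.576 = 936 + 835 = 1771
Net migration: Band 1 + 152 → 800
Giving 800 / 578 / 767 / 1234 / 1771.
Period 2.
Births: 578 × 0.114 = 66 ; 767 × 0.421 = 323 → total 389
Band 2: 800 × 0.947 = 758
Band 3: 578 × 0.947 = 547
Band 4: 767 × 0.935 = 717
Band 5: 1234 × 0.955 + 1771 × 0.576 = 1178 + 1020 = 2198
Net migration: Band 1 + 152 → 541
Giving 541 / 758 / 547 / 717 / 2198.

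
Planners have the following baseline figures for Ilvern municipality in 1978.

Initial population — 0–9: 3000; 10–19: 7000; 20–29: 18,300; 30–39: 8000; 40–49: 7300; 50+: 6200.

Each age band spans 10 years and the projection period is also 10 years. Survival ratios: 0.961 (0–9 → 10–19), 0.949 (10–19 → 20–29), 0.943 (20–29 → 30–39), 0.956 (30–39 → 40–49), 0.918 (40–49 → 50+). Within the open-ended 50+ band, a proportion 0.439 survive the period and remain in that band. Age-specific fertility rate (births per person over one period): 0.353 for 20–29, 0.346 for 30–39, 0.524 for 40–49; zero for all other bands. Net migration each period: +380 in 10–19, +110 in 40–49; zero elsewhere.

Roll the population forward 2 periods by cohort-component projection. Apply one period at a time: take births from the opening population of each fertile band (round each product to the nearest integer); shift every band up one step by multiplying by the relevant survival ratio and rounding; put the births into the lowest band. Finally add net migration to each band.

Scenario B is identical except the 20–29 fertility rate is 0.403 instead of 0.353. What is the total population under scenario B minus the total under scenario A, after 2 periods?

1211

After projecting period 1:
Births: 18300 × 0.353 = 6460  |  8000 × 0.346 = 2768  |  7300 × 0.524 = 3825 ⇒ total 13053
10–19: 3000 × 0.961 = 2883
20–29: 7000 × 0.949 = 6643
30–39: 18300 × 0.943 = 17257
40–49: 8000 × 0.956 = 7648
50+: 7300 × 0.918 + 6200 × 0.439 = 6701 + 2722 = 9423
Net migration: 10–19 + 380 → 3263; 40–49 + 110 → 7758
End of period: [13053, 3263, 6643, 17257, 7758, 9423]
After projecting period 2:
Births: 6643 × 0.353 = 2345  |  17257 × 0.346 = 5971  |  7758 × 0.524 = 4065 ⇒ total 12381
10–19: 13053 × 0.961 = 12544
20–29: 3263 × 0.949 = 3097
30–39: 6643 × 0.943 = 6264
40–49: 17257 × 0.956 = 16498
50+: 7758 × 0.918 + 9423 × 0.439 = 7122 + 4137 = 11259
Net migration: 10–19 + 380 → 12924; 40–49 + 110 → 16608
End of period: [12381, 12924, 3097, 6264, 16608, 11259]
Scenario A total after 2 periods: 62533
Scenario B projection —
After projecting period 1:
Births: 18300 × 0.403 = 7375  |  8000 × 0.346 = 2768  |  7300 × 0.524 = 3825 ⇒ total 13968
10–19: 3000 × 0.961 = 2883
20–29: 7000 × 0.949 = 6643
30–39: 18300 × 0.943 = 17257
40–49: 8000 × 0.956 = 7648
50+: 7300 × 0.918 + 6200 × 0.439 = 6701 + 2722 = 9423
Net migration: 10–19 + 380 → 3263; 40–49 + 110 → 7758
End of period: [13968, 3263, 6643, 17257, 7758, 9423]
After projecting period 2:
Births: 6643 × 0.403 = 2677  |  17257 × 0.346 = 5971  |  7758 × 0.524 = 4065 ⇒ total 12713
10–19: 13968 × 0.961 = 13423
20–29: 3263 × 0.949 = 3097
30–39: 6643 × 0.943 = 6264
40–49: 17257 × 0.956 = 16498
50+: 7758 × 0.918 + 9423 × 0.439 = 7122 + 4137 = 11259
Net migration: 10–19 + 380 → 13803; 40–49 + 110 → 16608
End of period: [12713, 13803, 3097, 6264, 16608, 11259]
Scenario B total after 2 periods: 63744
Difference B − A = 63744 − 62533 = 1211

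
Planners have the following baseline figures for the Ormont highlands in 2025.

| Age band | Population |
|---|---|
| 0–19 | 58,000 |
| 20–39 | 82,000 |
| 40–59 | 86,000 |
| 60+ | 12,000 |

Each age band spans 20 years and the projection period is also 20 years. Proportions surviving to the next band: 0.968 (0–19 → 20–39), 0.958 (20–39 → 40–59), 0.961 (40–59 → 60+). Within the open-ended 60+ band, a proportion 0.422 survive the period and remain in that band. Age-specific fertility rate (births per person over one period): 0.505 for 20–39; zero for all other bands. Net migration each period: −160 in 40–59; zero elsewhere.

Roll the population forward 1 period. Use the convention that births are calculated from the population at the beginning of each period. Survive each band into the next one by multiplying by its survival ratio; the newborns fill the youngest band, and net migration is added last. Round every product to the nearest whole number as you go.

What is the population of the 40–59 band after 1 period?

78396

Period 1:
Births: 82000 × 0.505 = 41410
20–39: 58000 × 0.968 = 56144
40–59: 82000 × 0.958 = 78556
60+: 86000 × 0.961 + 12000 × 0.422 = 82646 + 5064 = 87710
Net migration: 40–59 − 160 → 78396
→ [41410, 56144, 78396, 87710]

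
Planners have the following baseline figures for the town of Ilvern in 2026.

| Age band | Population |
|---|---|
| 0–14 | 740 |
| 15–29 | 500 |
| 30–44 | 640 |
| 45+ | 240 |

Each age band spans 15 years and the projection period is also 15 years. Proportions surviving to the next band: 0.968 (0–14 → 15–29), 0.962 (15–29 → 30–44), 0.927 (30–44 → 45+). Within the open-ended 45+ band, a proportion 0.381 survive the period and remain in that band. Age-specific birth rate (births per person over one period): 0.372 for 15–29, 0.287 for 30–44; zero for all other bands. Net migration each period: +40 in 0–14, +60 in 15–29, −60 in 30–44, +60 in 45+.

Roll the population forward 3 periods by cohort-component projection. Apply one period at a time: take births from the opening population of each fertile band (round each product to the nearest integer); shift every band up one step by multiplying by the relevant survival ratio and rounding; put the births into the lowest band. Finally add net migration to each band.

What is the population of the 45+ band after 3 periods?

[period 1]
Births: 500 × 0.372 = 186 ; 640 × 0.287 = 184 — total 370
15–29: 740 × 0.968 = 716
30–44: 500 × 0.962 = 481
45+: 640 × 0.927 + 240 × 0.381 = 593 + 91 = 684
Net migration: 0–14 + 40 → 410; 15–29 + 60 → 776; 30–44 − 60 → 421; 45+ + 60 → 744
→ [410, 776, 421, 744]
[period 2]
Births: 776 × 0.372 = 289 ; 421 × 0.287 = 121 — total 410
15–29: 410 × 0.968 = 397
30–44: 776 × 0.962 = 747
45+: 421 × 0.927 + 744 × 0.381 = 390 + 283 = 673
Net migration: 0–14 + 40 → 450; 15–29 + 60 → 457; 30–44 − 60 → 687; 45+ + 60 → 733
→ [450, 457, 687, 733]
[period 3]
Births: 457 × 0.372 = 170 ; 687 × 0.287 = 197 — total 367
15–29: 450 × 0.968 = 436
30–44: 457 × 0.962 = 440
45+: 687 × 0.927 + 733 × 0.381 = 637 + 279 = 916
Net migration: 0–14 + 40 → 407; 15–29 + 60 → 496; 30–44 − 60 → 380; 45+ + 60 → 976
→ [407, 496, 380, 976]

976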